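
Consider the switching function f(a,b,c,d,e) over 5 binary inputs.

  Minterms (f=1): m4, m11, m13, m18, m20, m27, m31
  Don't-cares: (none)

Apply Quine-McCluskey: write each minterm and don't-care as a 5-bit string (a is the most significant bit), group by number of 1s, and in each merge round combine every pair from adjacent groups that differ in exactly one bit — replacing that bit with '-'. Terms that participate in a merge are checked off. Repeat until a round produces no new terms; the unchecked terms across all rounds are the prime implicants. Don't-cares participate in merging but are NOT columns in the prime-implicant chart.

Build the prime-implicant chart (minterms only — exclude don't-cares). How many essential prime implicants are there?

5

Round 0: 00100✓ 01011✓ 01101 10010 10100✓ 11011✓ 11111✓
Round 1: -0100 -1011 11-11
PIs = {-0100, -1011, 01101, 10010, 11-11}
Coverage chart:
  m4: -0100 ←essential
  m11: -1011 ←essential
  m13: 01101 ←essential
  m18: 10010 ←essential
  m20: -0100 ←essential
  m27: -1011,11-11
  m31: 11-11 ←essential
Essential: -0100, -1011, 01101, 10010, 11-11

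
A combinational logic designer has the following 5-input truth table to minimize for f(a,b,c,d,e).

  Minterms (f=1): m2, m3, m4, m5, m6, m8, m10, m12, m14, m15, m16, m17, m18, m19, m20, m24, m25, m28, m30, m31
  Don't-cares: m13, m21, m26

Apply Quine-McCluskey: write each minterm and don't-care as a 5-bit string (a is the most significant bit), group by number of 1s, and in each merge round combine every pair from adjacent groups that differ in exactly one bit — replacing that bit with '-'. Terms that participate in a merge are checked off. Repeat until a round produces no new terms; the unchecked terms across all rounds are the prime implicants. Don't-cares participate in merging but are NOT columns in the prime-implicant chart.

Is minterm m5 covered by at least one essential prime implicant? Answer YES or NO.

NO

Round 0: 00010✓ 00011✓ 00100✓ 00101✓ 00110✓ 01000✓ 01010✓ 01100✓ 01101✓ 01110✓ 01111✓ 10000✓ 10001✓ 10010✓ 10011✓ 10100✓ 10101✓ 11000✓ 11001✓ 11010✓ 11100✓ 11110✓ 11111✓
Round 1: -0010✓ -0011✓ -0100✓ -0101✓ -1000✓ -1010✓ -1100✓ -1110✓ -1111✓ 0-010✓ 0-100✓ 0-101✓ 0-110✓ 00-10✓ 0001-✓ 001-0✓ 0010-✓ 01-00✓ 01-10✓ 010-0✓ 011-0✓ 011-1✓ 0110-✓ 0111-✓ 1-000✓ 1-001✓ 1-010✓ 1-100✓ 10-00✓ 10-01✓ 100-0✓ 100-1✓ 1000-✓ 1001-✓ 1010-✓ 11-00✓ 11-10✓ 110-0✓ 1100-✓ 111-0✓ 1111-✓
Round 2: --010 --100 -001- -010- -1-00✓ -1-10✓ -10-0✓ -11-0✓ -111- 0--10 0-1-0 0-10- 01--0✓ 011-- 1--00 1-0-0 1-00- 10-0- 100-- 11--0✓
Round 3: -1--0
PIs = {--010, --100, -001-, -010-, -1--0, -111-, 0--10, 0-1-0, 0-10-, 011--, 1--00, 1-0-0, 1-00-, 10-0-, 100--}
Coverage chart:
  m2: --010,-001-,0--10
  m3: -001- ←essential
  m4: --100,-010-,0-1-0,0-10-
  m5: -010-,0-10-
  m6: 0--10,0-1-0
  m8: -1--0 ←essential
  m10: --010,-1--0,0--10
  m12: --100,-1--0,0-1-0,0-10-,011--
  m14: -1--0,-111-,0--10,0-1-0,011--
  m15: -111-,011--
  m16: 1--00,1-0-0,1-00-,10-0-,100--
  m17: 1-00-,10-0-,100--
  m18: --010,-001-,1-0-0,100--
  m19: -001-,100--
  m20: --100,-010-,1--00,10-0-
  m24: -1--0,1--00,1-0-0,1-00-
  m25: 1-00- ←essential
  m28: --100,-1--0,1--00
  m30: -1--0,-111-
  m31: -111- ←essential
Essential: -001-, -1--0, -111-, 1-00-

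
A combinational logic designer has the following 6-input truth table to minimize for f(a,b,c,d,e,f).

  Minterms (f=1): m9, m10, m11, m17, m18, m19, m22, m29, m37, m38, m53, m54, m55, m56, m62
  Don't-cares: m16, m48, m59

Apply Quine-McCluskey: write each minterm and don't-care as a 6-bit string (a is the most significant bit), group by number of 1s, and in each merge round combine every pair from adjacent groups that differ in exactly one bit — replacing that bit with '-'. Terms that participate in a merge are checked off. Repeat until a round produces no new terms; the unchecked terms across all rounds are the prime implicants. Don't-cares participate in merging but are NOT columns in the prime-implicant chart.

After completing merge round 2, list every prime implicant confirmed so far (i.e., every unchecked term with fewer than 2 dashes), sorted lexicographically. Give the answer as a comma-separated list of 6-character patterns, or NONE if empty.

[col 0] 001001*, 001010*, 001011*, 010000*, 010001*, 010010*, 010011*, 010110*, 011101, 100101*, 100110*, 110000*, 110101*, 110110*, 110111*, 111000*, 111011, 111110*
[col 1] -10000, -10110, 0010-1, 00101-, 010-10, 0100-0*, 0100-1*, 01000-*, 01001-*, 1-0101, 1-0110, 11-000, 11-110, 1101-1, 11011-
[col 2] 0100--
Prime implicants: -10000, -10110, 0010-1, 00101-, 010-10, 0100--, 011101, 1-0101, 1-0110, 11-000, 11-110, 1101-1, 11011-, 111011

-10000, -10110, 0010-1, 00101-, 010-10, 011101, 1-0101, 1-0110, 11-000, 11-110, 1101-1, 11011-, 111011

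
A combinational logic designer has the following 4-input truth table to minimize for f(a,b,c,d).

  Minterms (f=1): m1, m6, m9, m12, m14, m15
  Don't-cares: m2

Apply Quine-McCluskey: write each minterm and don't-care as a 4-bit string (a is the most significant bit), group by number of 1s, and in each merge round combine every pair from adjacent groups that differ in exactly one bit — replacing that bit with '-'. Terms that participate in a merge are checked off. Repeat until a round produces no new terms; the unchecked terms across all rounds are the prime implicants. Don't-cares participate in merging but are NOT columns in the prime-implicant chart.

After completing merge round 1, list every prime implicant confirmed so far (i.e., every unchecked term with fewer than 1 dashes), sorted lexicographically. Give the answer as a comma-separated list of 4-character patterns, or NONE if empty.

[col 0] 0001*, 0010*, 0110*, 1001*, 1100*, 1110*, 1111*
[col 1] -001, -110, 0-10, 11-0, 111-
Prime implicants: -001, -110, 0-10, 11-0, 111-

NONE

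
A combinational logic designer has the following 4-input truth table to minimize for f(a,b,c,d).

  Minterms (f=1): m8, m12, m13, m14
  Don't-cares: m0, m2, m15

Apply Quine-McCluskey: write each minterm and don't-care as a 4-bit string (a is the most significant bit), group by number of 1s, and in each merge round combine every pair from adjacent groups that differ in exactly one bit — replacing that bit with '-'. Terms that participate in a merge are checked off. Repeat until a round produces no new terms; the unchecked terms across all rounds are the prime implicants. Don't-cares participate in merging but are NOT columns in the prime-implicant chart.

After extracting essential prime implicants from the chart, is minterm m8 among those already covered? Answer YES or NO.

NO

Round 0: 0000✓ 0010✓ 1000✓ 1100✓ 1101✓ 1110✓ 1111✓
Round 1: -000 00-0 1-00 11-0✓ 11-1✓ 110-✓ 111-✓
Round 2: 11--
PIs = {-000, 00-0, 1-00, 11--}
Coverage chart:
  m8: -000,1-00
  m12: 1-00,11--
  m13: 11-- ←essential
  m14: 11-- ←essential
Essential: 11--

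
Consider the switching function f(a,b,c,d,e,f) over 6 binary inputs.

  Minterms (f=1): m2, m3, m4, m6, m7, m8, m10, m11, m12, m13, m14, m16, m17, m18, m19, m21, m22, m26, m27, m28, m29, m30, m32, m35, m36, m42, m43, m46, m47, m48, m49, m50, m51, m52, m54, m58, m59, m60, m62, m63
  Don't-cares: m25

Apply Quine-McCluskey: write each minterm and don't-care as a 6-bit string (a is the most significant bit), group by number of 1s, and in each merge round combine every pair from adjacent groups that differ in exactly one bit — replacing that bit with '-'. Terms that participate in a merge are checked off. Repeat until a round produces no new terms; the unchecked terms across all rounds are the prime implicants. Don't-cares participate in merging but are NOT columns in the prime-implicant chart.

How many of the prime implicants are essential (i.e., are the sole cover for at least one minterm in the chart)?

Round 0: 000010✓ 000011✓ 000100✓ 000110✓ 000111✓ 001000✓ 001010✓ 001011✓ 001100✓ 001101✓ 001110✓ 010000✓ 010001✓ 010010✓ 010011✓ 010101✓ 010110✓ 011001✓ 011010✓ 011011✓ 011100✓ 011101✓ 011110✓ 100000✓ 100011✓ 100100✓ 101010✓ 101011✓ 101110✓ 101111✓ 110000✓ 110001✓ 110010✓ 110011✓ 110100✓ 110110✓ 111010✓ 111011✓ 111100✓ 111110✓ 111111✓
Round 1: -00011✓ -00100 -01010✓ -01011✓ -01110✓ -10000✓ -10001✓ -10010✓ -10011✓ -10110✓ -11010✓ -11011✓ -11100✓ -11110✓ 0-0010✓ 0-0011✓ 0-0110✓ 0-1010✓ 0-1011✓ 0-1100✓ 0-1101✓ 0-1110✓ 00-010✓ 00-011✓ 00-100✓ 00-110✓ 000-10✓ 000-11✓ 00001-✓ 0001-0✓ 00011-✓ 001-00✓ 001-10✓ 0010-0✓ 00101-✓ 0011-0✓ 00110-✓ 01-001✓ 01-010✓ 01-011✓ 01-101✓ 01-110✓ 010-01✓ 010-10✓ 0100-0✓ 0100-1✓ 01000-✓ 01001-✓ 011-01✓ 011-10✓ 0110-1✓ 01101-✓ 0111-0✓ 01110-✓ 1-0000✓ 1-0011✓ 1-0100✓ 1-1010✓ 1-1011✓ 1-1110✓ 1-1111✓ 10-011✓ 100-00✓ 101-10✓ 101-11✓ 10101-✓ 10111-✓ 11-010✓ 11-011✓ 11-100✓ 11-110✓ 110-00✓ 110-10✓ 1100-0✓ 1100-1✓ 11000-✓ 11001-✓ 1101-0✓ 111-10✓ 111-11✓ 11101-✓ 1111-0✓ 11111-✓
Round 2: --0011✓ --1010✓ --1011✓ --1110✓ -0-011✓ -01-10✓ -0101-✓ -1-010✓ -1-011✓ -1-110✓ -10-10✓ -100-0✓ -100-1✓ -1000-✓ -1001-✓ -11-10✓ -1101-✓ -111-0 0--010✓ 0--011✓ 0--110✓ 0-0-10✓ 0-001-✓ 0-1-10✓ 0-101-✓ 0-11-0 0-110- 00--10✓ 00-01-✓ 00-1-0 000-1- 001--0 01--01 01--10✓ 01-0-1 01-01-✓ 0100--✓ 1--011✓ 1-0-00 1-1-10✓ 1-1-11✓ 1-101-✓ 1-111-✓ 101-1-✓ 11--10✓ 11-01-✓ 11-1-0 110--0 1100--✓ 111-1-✓
Round 3: ---011 --1-10 --101- -1--10 -1-01- -100-- 0---10 0--01- 1-1-1-
PIs = {---011, --1-10, --101-, -00100, -1--10, -1-01-, -100--, -111-0, 0---10, 0--01-, 0-11-0, 0-110-, 00-1-0, 000-1-, 001--0, 01--01, 01-0-1, 1-0-00, 1-1-1-, 11-1-0, 110--0}
Coverage chart:
  m2: 0---10,0--01-,000-1-
  m3: ---011,0--01-,000-1-
  m4: -00100,00-1-0
  m6: 0---10,00-1-0,000-1-
  m7: 000-1- ←essential
  m8: 001--0 ←essential
  m10: --1-10,--101-,0---10,0--01-,001--0
  m11: ---011,--101-,0--01-
  m12: 0-11-0,0-110-,00-1-0,001--0
  m13: 0-110- ←essential
  m14: --1-10,0---10,0-11-0,00-1-0,001--0
  m16: -100-- ←essential
  m17: -100--,01--01,01-0-1
  m18: -1--10,-1-01-,-100--,0---10,0--01-
  m19: ---011,-1-01-,-100--,0--01-,01-0-1
  m21: 01--01 ←essential
  m22: -1--10,0---10
  m26: --1-10,--101-,-1--10,-1-01-,0---10,0--01-
  m27: ---011,--101-,-1-01-,0--01-,01-0-1
  m28: -111-0,0-11-0,0-110-
  m29: 0-110-,01--01
  m30: --1-10,-1--10,-111-0,0---10,0-11-0
  m32: 1-0-00 ←essential
  m35: ---011 ←essential
  m36: -00100,1-0-00
  m42: --1-10,--101-,1-1-1-
  m43: ---011,--101-,1-1-1-
  m46: --1-10,1-1-1-
  m47: 1-1-1- ←essential
  m48: -100--,1-0-00,110--0
  m49: -100-- ←essential
  m50: -1--10,-1-01-,-100--,110--0
  m51: ---011,-1-01-,-100--
  m52: 1-0-00,11-1-0,110--0
  m54: -1--10,11-1-0,110--0
  m58: --1-10,--101-,-1--10,-1-01-,1-1-1-
  m59: ---011,--101-,-1-01-,1-1-1-
  m60: -111-0,11-1-0
  m62: --1-10,-1--10,-111-0,1-1-1-,11-1-0
  m63: 1-1-1- ←essential
Essential: ---011, -100--, 0-110-, 000-1-, 001--0, 01--01, 1-0-00, 1-1-1-

8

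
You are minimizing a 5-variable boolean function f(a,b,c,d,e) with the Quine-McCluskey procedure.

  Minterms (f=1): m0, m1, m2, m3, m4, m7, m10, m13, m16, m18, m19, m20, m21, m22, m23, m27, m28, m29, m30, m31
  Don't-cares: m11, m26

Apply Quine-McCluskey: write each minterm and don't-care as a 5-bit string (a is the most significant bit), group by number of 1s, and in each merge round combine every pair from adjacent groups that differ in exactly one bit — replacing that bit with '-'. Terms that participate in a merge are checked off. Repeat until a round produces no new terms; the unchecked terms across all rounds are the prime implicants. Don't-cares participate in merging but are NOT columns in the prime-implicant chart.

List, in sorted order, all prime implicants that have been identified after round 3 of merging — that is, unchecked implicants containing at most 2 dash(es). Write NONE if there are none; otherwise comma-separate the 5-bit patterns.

-0-00, -0-11, -00-0, -1101, 000--, 10--0

[col 0] 00000*, 00001*, 00010*, 00011*, 00100*, 00111*, 01010*, 01011*, 01101*, 10000*, 10010*, 10011*, 10100*, 10101*, 10110*, 10111*, 11010*, 11011*, 11100*, 11101*, 11110*, 11111*
[col 1] -0000*, -0010*, -0011*, -0100*, -0111*, -1010*, -1011*, -1101, 0-010*, 0-011*, 00-00*, 00-11*, 000-0*, 000-1*, 0000-*, 0001-*, 0101-*, 1-010*, 1-011*, 1-100*, 1-101*, 1-110*, 1-111*, 10-00*, 10-10*, 10-11*, 100-0*, 1001-*, 101-0*, 101-1*, 1010-*, 1011-*, 11-10*, 11-11*, 1101-*, 111-0*, 111-1*, 1110-*, 1111-*
[col 2] --010*, --011*, -0-00, -0-11, -00-0, -001-*, -101-*, 0-01-*, 000--, 1--10*, 1--11*, 1-01-*, 1-1-0*, 1-1-1*, 1-10-*, 1-11-*, 10--0, 10-1-*, 101--*, 11-1-*, 111--*
[col 3] --01-, 1--1-, 1-1--
Prime implicants: --01-, -0-00, -0-11, -00-0, -1101, 000--, 1--1-, 1-1--, 10--0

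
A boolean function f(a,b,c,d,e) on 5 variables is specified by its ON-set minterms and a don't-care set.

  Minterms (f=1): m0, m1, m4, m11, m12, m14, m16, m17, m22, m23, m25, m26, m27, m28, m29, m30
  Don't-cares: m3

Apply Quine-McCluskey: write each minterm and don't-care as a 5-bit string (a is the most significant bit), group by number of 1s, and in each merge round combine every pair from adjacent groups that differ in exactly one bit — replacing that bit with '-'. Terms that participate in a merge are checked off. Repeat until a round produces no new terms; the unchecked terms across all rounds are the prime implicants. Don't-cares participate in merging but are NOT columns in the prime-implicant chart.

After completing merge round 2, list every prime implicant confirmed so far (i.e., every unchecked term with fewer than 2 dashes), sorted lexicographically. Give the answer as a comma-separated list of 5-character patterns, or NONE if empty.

-1011, 0-011, 0-100, 00-00, 000-1, 1-001, 1-110, 1011-, 11-01, 11-10, 110-1, 1101-, 1110-

[col 0] 00000*, 00001*, 00011*, 00100*, 01011*, 01100*, 01110*, 10000*, 10001*, 10110*, 10111*, 11001*, 11010*, 11011*, 11100*, 11101*, 11110*
[col 1] -0000*, -0001*, -1011, -1100*, -1110*, 0-011, 0-100, 00-00, 000-1, 0000-*, 011-0*, 1-001, 1-110, 1000-*, 1011-, 11-01, 11-10, 110-1, 1101-, 111-0*, 1110-
[col 2] -000-, -11-0
Prime implicants: -000-, -1011, -11-0, 0-011, 0-100, 00-00, 000-1, 1-001, 1-110, 1011-, 11-01, 11-10, 110-1, 1101-, 1110-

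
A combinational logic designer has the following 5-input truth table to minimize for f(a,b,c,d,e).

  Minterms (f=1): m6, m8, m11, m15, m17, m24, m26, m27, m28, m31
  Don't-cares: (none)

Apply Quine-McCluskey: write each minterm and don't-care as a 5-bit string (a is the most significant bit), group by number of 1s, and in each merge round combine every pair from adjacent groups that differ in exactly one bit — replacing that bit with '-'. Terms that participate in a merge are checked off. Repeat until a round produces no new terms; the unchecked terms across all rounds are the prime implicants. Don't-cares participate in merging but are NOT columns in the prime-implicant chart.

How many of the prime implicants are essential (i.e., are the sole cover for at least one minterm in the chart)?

5

size-2^0 implicants → 00110  01000(✓)  01011(✓)  01111(✓)  10001  11000(✓)  11010(✓)  11011(✓)  11100(✓)  11111(✓)
size-2^1 implicants → -1000  -1011(✓)  -1111(✓)  01-11(✓)  11-00  11-11(✓)  110-0  1101-
size-2^2 implicants → -1-11
Unchecked terms (primes): -1-11, -1000, 00110, 10001, 11-00, 110-0, 1101-
Minterm coverage:
  m6 ⊆ 00110 [E]
  m8 ⊆ -1000 [E]
  m11 ⊆ -1-11 [E]
  m15 ⊆ -1-11 [E]
  m17 ⊆ 10001 [E]
  m24 ⊆ -1000,11-00,110-0
  m26 ⊆ 110-0,1101-
  m27 ⊆ -1-11,1101-
  m28 ⊆ 11-00 [E]
  m31 ⊆ -1-11 [E]
E = {-1-11, -1000, 00110, 10001, 11-00}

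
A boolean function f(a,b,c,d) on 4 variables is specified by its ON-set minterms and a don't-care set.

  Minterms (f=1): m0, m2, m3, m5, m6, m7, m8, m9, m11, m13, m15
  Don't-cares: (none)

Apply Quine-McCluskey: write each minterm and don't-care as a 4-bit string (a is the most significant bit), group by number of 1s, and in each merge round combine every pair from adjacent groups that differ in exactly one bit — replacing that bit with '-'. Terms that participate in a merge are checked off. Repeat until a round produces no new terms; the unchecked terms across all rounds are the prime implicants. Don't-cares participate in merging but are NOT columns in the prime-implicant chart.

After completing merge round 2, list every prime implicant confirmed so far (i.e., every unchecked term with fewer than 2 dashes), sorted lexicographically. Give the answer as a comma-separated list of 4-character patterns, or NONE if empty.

-000, 00-0, 100-

[col 0] 0000*, 0010*, 0011*, 0101*, 0110*, 0111*, 1000*, 1001*, 1011*, 1101*, 1111*
[col 1] -000, -011*, -101*, -111*, 0-10*, 0-11*, 00-0, 001-*, 01-1*, 011-*, 1-01*, 1-11*, 10-1*, 100-, 11-1*
[col 2] --11, -1-1, 0-1-, 1--1
Prime implicants: --11, -000, -1-1, 0-1-, 00-0, 1--1, 100-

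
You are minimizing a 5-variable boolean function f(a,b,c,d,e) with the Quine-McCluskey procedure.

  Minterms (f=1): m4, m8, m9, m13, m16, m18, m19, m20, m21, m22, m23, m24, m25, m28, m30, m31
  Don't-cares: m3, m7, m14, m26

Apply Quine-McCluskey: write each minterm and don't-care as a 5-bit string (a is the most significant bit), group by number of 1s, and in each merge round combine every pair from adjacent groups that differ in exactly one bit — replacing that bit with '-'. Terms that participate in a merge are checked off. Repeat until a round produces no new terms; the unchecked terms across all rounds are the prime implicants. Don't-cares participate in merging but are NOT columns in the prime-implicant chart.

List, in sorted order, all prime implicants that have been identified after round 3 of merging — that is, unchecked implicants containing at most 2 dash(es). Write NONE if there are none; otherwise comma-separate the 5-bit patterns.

size-2^0 implicants → 00011(✓)  00100(✓)  00111(✓)  01000(✓)  01001(✓)  01101(✓)  01110(✓)  10000(✓)  10010(✓)  10011(✓)  10100(✓)  10101(✓)  10110(✓)  10111(✓)  11000(✓)  11001(✓)  11010(✓)  11100(✓)  11110(✓)  11111(✓)
size-2^1 implicants → -0011(✓)  -0100  -0111(✓)  -1000(✓)  -1001(✓)  -1110  00-11(✓)  01-01  0100-(✓)  1-000(✓)  1-010(✓)  1-100(✓)  1-110(✓)  1-111(✓)  10-00(✓)  10-10(✓)  10-11(✓)  100-0(✓)  1001-(✓)  101-0(✓)  101-1(✓)  1010-(✓)  1011-(✓)  11-00(✓)  11-10(✓)  110-0(✓)  1100-(✓)  111-0(✓)  1111-(✓)
size-2^2 implicants → -0-11  -100-  1--00(✓)  1--10(✓)  1-0-0(✓)  1-1-0(✓)  1-11-  10--0(✓)  10-1-  101--  11--0(✓)
size-2^3 implicants → 1---0
Unchecked terms (primes): -0-11, -0100, -100-, -1110, 01-01, 1---0, 1-11-, 10-1-, 101--

-0-11, -0100, -100-, -1110, 01-01, 1-11-, 10-1-, 101--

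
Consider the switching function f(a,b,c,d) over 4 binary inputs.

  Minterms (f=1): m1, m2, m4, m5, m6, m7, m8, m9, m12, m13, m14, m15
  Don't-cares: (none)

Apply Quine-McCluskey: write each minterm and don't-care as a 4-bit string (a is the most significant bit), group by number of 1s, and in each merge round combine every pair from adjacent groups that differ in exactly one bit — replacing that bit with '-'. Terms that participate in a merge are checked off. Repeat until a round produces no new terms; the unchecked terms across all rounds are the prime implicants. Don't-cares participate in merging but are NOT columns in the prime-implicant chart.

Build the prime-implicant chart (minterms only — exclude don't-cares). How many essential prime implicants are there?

4

[col 0] 0001*, 0010*, 0100*, 0101*, 0110*, 0111*, 1000*, 1001*, 1100*, 1101*, 1110*, 1111*
[col 1] -001*, -100*, -101*, -110*, -111*, 0-01*, 0-10, 01-0*, 01-1*, 010-*, 011-*, 1-00*, 1-01*, 100-*, 11-0*, 11-1*, 110-*, 111-*
[col 2] --01, -1-0*, -1-1*, -10-*, -11-*, 01--*, 1-0-, 11--*
[col 3] -1--
Prime implicants: --01, -1--, 0-10, 1-0-
PI chart (minterm → PIs covering it):
  1 | --01  (sole → essential)
  2 | 0-10  (sole → essential)
  4 | -1--  (sole → essential)
  5 | --01,-1--
  6 | -1--,0-10
  7 | -1--  (sole → essential)
  8 | 1-0-  (sole → essential)
  9 | --01,1-0-
  12 | -1--,1-0-
  13 | --01,-1--,1-0-
  14 | -1--  (sole → essential)
  15 | -1--  (sole → essential)
Essential prime implicants: --01, -1--, 0-10, 1-0-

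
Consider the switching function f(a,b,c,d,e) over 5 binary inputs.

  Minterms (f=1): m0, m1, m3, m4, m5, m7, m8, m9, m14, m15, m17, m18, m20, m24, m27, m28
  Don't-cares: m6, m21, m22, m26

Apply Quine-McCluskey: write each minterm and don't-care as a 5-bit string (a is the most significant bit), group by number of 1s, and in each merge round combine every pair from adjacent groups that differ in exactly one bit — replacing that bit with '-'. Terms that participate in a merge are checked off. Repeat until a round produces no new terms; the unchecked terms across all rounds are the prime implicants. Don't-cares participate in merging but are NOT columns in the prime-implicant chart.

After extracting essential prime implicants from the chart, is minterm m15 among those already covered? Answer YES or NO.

[col 0] 00000*, 00001*, 00011*, 00100*, 00101*, 00110*, 00111*, 01000*, 01001*, 01110*, 01111*, 10001*, 10010*, 10100*, 10101*, 10110*, 11000*, 11010*, 11011*, 11100*
[col 1] -0001*, -0100*, -0101*, -0110*, -1000, 0-000*, 0-001*, 0-110*, 0-111*, 00-00*, 00-01*, 00-11*, 000-1*, 0000-*, 001-0*, 001-1*, 0010-*, 0011-*, 0100-*, 0111-*, 1-010, 1-100, 10-01*, 10-10, 101-0*, 1010-*, 11-00, 110-0, 1101-
[col 2] -0-01, -01-0, -010-, 0-00-, 0-11-, 00--1, 00-0-, 001--
Prime implicants: -0-01, -01-0, -010-, -1000, 0-00-, 0-11-, 00--1, 00-0-, 001--, 1-010, 1-100, 10-10, 11-00, 110-0, 1101-
PI chart (minterm → PIs covering it):
  0 | 0-00-,00-0-
  1 | -0-01,0-00-,00--1,00-0-
  3 | 00--1  (sole → essential)
  4 | -01-0,-010-,00-0-,001--
  5 | -0-01,-010-,00--1,00-0-,001--
  7 | 0-11-,00--1,001--
  8 | -1000,0-00-
  9 | 0-00-  (sole → essential)
  14 | 0-11-  (sole → essential)
  15 | 0-11-  (sole → essential)
  17 | -0-01  (sole → essential)
  18 | 1-010,10-10
  20 | -01-0,-010-,1-100
  24 | -1000,11-00,110-0
  27 | 1101-  (sole → essential)
  28 | 1-100,11-00
Essential prime implicants: -0-01, 0-00-, 0-11-, 00--1, 1101-

YES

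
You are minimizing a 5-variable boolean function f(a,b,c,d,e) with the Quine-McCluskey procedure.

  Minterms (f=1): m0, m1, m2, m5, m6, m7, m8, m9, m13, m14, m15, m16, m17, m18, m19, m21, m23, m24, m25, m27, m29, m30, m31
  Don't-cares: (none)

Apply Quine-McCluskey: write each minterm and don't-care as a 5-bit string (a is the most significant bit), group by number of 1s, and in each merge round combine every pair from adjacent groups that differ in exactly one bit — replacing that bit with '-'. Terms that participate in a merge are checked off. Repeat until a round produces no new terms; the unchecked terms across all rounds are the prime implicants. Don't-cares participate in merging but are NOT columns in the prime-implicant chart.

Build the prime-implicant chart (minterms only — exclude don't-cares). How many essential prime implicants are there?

3

Round 0: 00000✓ 00001✓ 00010✓ 00101✓ 00110✓ 00111✓ 01000✓ 01001✓ 01101✓ 01110✓ 01111✓ 10000✓ 10001✓ 10010✓ 10011✓ 10101✓ 10111✓ 11000✓ 11001✓ 11011✓ 11101✓ 11110✓ 11111✓
Round 1: -0000✓ -0001✓ -0010✓ -0101✓ -0111✓ -1000✓ -1001✓ -1101✓ -1110✓ -1111✓ 0-000✓ 0-001✓ 0-101✓ 0-110✓ 0-111✓ 00-01✓ 00-10 000-0✓ 0000-✓ 001-1✓ 0011-✓ 01-01✓ 0100-✓ 011-1✓ 0111-✓ 1-000✓ 1-001✓ 1-011✓ 1-101✓ 1-111✓ 10-01✓ 10-11✓ 100-0✓ 100-1✓ 1000-✓ 1001-✓ 101-1✓ 11-01✓ 11-11✓ 110-1✓ 1100-✓ 111-1✓ 1111-✓
Round 2: --000✓ --001✓ --101✓ --111✓ -0-01✓ -00-0 -000-✓ -01-1✓ -1-01✓ -100-✓ -11-1✓ -111- 0--01✓ 0-00-✓ 0-1-1✓ 0-11- 1--01✓ 1--11✓ 1-0-1✓ 1-00-✓ 1-1-1✓ 10--1✓ 100-- 11--1✓
Round 3: ---01 --00- --1-1 1---1
PIs = {---01, --00-, --1-1, -00-0, -111-, 0-11-, 00-10, 1---1, 100--}
Coverage chart:
  m0: --00-,-00-0
  m1: ---01,--00-
  m2: -00-0,00-10
  m5: ---01,--1-1
  m6: 0-11-,00-10
  m7: --1-1,0-11-
  m8: --00- ←essential
  m9: ---01,--00-
  m13: ---01,--1-1
  m14: -111-,0-11-
  m15: --1-1,-111-,0-11-
  m16: --00-,-00-0,100--
  m17: ---01,--00-,1---1,100--
  m18: -00-0,100--
  m19: 1---1,100--
  m21: ---01,--1-1,1---1
  m23: --1-1,1---1
  m24: --00- ←essential
  m25: ---01,--00-,1---1
  m27: 1---1 ←essential
  m29: ---01,--1-1,1---1
  m30: -111- ←essential
  m31: --1-1,-111-,1---1
Essential: --00-, -111-, 1---1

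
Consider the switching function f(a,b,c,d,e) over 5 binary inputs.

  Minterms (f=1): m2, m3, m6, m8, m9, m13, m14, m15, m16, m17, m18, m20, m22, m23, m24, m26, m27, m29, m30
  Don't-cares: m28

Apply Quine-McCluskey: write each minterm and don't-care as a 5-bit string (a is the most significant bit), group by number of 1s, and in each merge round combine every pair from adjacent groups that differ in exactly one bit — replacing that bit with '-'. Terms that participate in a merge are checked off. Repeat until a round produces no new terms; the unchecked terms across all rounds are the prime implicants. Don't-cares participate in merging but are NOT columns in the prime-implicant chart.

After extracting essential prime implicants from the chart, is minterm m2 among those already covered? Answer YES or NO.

YES

size-2^0 implicants → 00010(✓)  00011(✓)  00110(✓)  01000(✓)  01001(✓)  01101(✓)  01110(✓)  01111(✓)  10000(✓)  10001(✓)  10010(✓)  10100(✓)  10110(✓)  10111(✓)  11000(✓)  11010(✓)  11011(✓)  11100(✓)  11101(✓)  11110(✓)
size-2^1 implicants → -0010(✓)  -0110(✓)  -1000  -1101  -1110(✓)  0-110(✓)  00-10(✓)  0001-  01-01  0100-  011-1  0111-  1-000(✓)  1-010(✓)  1-100(✓)  1-110(✓)  10-00(✓)  10-10(✓)  100-0(✓)  1000-  101-0(✓)  1011-  11-00(✓)  11-10(✓)  110-0(✓)  1101-  111-0(✓)  1110-
size-2^2 implicants → --110  -0-10  1--00(✓)  1--10(✓)  1-0-0(✓)  1-1-0(✓)  10--0(✓)  11--0(✓)
size-2^3 implicants → 1---0
Unchecked terms (primes): --110, -0-10, -1000, -1101, 0001-, 01-01, 0100-, 011-1, 0111-, 1---0, 1000-, 1011-, 1101-, 1110-
Minterm coverage:
  m2 ⊆ -0-10,0001-
  m3 ⊆ 0001- [E]
  m6 ⊆ --110,-0-10
  m8 ⊆ -1000,0100-
  m9 ⊆ 01-01,0100-
  m13 ⊆ -1101,01-01,011-1
  m14 ⊆ --110,0111-
  m15 ⊆ 011-1,0111-
  m16 ⊆ 1---0,1000-
  m17 ⊆ 1000- [E]
  m18 ⊆ -0-10,1---0
  m20 ⊆ 1---0 [E]
  m22 ⊆ --110,-0-10,1---0,1011-
  m23 ⊆ 1011- [E]
  m24 ⊆ -1000,1---0
  m26 ⊆ 1---0,1101-
  m27 ⊆ 1101- [E]
  m29 ⊆ -1101,1110-
  m30 ⊆ --110,1---0
E = {0001-, 1---0, 1000-, 1011-, 1101-}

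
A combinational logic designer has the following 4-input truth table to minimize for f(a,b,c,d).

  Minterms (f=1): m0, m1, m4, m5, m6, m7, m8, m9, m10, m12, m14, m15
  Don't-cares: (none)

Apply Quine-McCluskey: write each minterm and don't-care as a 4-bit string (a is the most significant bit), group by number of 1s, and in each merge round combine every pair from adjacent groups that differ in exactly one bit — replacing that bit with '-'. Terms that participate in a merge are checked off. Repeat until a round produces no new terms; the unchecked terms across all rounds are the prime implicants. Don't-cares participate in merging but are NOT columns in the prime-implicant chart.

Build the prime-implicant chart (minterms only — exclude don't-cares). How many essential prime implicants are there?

[col 0] 0000*, 0001*, 0100*, 0101*, 0110*, 0111*, 1000*, 1001*, 1010*, 1100*, 1110*, 1111*
[col 1] -000*, -001*, -100*, -110*, -111*, 0-00*, 0-01*, 000-*, 01-0*, 01-1*, 010-*, 011-*, 1-00*, 1-10*, 10-0*, 100-*, 11-0*, 111-*
[col 2] --00, -00-, -1-0, -11-, 0-0-, 01--, 1--0
Prime implicants: --00, -00-, -1-0, -11-, 0-0-, 01--, 1--0
PI chart (minterm → PIs covering it):
  0 | --00,-00-,0-0-
  1 | -00-,0-0-
  4 | --00,-1-0,0-0-,01--
  5 | 0-0-,01--
  6 | -1-0,-11-,01--
  7 | -11-,01--
  8 | --00,-00-,1--0
  9 | -00-  (sole → essential)
  10 | 1--0  (sole → essential)
  12 | --00,-1-0,1--0
  14 | -1-0,-11-,1--0
  15 | -11-  (sole → essential)
Essential prime implicants: -00-, -11-, 1--0

3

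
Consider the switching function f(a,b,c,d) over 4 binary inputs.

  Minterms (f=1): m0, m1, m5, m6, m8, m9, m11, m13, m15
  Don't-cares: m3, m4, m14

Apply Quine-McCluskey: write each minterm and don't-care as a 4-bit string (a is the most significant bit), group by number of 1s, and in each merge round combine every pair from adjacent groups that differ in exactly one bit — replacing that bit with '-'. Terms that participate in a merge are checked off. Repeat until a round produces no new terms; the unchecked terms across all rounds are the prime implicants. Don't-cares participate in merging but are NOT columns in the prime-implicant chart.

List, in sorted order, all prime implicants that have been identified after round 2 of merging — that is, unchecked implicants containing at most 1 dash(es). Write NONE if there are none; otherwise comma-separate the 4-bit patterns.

Round 0: 0000✓ 0001✓ 0011✓ 0100✓ 0101✓ 0110✓ 1000✓ 1001✓ 1011✓ 1101✓ 1110✓ 1111✓
Round 1: -000✓ -001✓ -011✓ -101✓ -110 0-00✓ 0-01✓ 00-1✓ 000-✓ 01-0 010-✓ 1-01✓ 1-11✓ 10-1✓ 100-✓ 11-1✓ 111-
Round 2: --01 -0-1 -00- 0-0- 1--1
PIs = {--01, -0-1, -00-, -110, 0-0-, 01-0, 1--1, 111-}

-110, 01-0, 111-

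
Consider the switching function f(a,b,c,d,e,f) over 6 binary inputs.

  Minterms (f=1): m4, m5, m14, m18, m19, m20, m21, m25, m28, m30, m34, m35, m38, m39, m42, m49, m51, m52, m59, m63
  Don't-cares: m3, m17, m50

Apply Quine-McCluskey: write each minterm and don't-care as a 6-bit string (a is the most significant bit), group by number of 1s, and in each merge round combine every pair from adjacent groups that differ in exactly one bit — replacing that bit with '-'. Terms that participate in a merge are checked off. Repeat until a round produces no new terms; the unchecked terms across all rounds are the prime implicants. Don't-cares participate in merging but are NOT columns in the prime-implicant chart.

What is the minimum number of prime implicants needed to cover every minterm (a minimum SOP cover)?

10

[col 0] 000011*, 000100*, 000101*, 001110*, 010001*, 010010*, 010011*, 010100*, 010101*, 011001*, 011100*, 011110*, 100010*, 100011*, 100110*, 100111*, 101010*, 110001*, 110010*, 110011*, 110100*, 111011*, 111111*
[col 1] -00011*, -10001*, -10010*, -10011*, -10100, 0-0011*, 0-0100*, 0-0101*, 0-1110, 00010-*, 01-001, 01-100, 010-01, 0100-1*, 01001-*, 01010-*, 0111-0, 1-0010*, 1-0011*, 10-010, 100-10*, 100-11*, 10001-*, 10011-*, 11-011, 1100-1*, 11001-*, 111-11
[col 2] --0011, -100-1, -1001-, 0-010-, 1-001-, 100-1-
Prime implicants: --0011, -100-1, -1001-, -10100, 0-010-, 0-1110, 01-001, 01-100, 010-01, 0111-0, 1-001-, 10-010, 100-1-, 11-011, 111-11
PI chart (minterm → PIs covering it):
  4 | 0-010-  (sole → essential)
  5 | 0-010-  (sole → essential)
  14 | 0-1110  (sole → essential)
  18 | -1001-  (sole → essential)
  19 | --0011,-100-1,-1001-
  20 | -10100,0-010-,01-100
  21 | 0-010-,010-01
  25 | 01-001  (sole → essential)
  28 | 01-100,0111-0
  30 | 0-1110,0111-0
  34 | 1-001-,10-010,100-1-
  35 | --0011,1-001-,100-1-
  38 | 100-1-  (sole → essential)
  39 | 100-1-  (sole → essential)
  42 | 10-010  (sole → essential)
  49 | -100-1  (sole → essential)
  51 | --0011,-100-1,-1001-,1-001-,11-011
  52 | -10100  (sole → essential)
  59 | 11-011,111-11
  63 | 111-11  (sole → essential)
Essential prime implicants: -100-1, -1001-, -10100, 0-010-, 0-1110, 01-001, 10-010, 100-1-, 111-11
Petrick residual → 01-100
Minimum SOP uses 10 PIs: bc'd'f + bc'd'e + bc'de'f' + a'c'de' + a'cdef' + a'bd'e'f + a'bde'f' + ab'd'ef' + ab'c'e + abcef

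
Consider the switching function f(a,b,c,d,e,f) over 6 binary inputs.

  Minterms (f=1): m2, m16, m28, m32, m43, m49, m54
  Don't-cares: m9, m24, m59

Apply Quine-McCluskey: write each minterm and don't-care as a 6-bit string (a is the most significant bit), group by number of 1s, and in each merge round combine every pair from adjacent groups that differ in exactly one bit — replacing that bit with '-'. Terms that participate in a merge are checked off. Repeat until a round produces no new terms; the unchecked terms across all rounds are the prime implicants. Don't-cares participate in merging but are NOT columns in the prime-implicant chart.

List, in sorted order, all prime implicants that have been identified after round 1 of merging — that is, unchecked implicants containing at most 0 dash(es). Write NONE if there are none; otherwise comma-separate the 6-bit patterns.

000010, 001001, 100000, 110001, 110110

[col 0] 000010, 001001, 010000*, 011000*, 011100*, 100000, 101011*, 110001, 110110, 111011*
[col 1] 01-000, 011-00, 1-1011
Prime implicants: 000010, 001001, 01-000, 011-00, 1-1011, 100000, 110001, 110110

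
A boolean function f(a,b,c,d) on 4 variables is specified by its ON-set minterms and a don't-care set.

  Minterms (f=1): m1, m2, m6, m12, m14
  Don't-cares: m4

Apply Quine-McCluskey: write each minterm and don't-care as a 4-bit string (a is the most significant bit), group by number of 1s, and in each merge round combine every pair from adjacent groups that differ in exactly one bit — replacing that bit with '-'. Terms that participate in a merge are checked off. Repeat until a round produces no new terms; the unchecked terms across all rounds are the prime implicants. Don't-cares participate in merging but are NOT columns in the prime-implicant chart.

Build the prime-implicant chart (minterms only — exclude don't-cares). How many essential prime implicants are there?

Round 0: 0001 0010✓ 0100✓ 0110✓ 1100✓ 1110✓
Round 1: -100✓ -110✓ 0-10 01-0✓ 11-0✓
Round 2: -1-0
PIs = {-1-0, 0-10, 0001}
Coverage chart:
  m1: 0001 ←essential
  m2: 0-10 ←essential
  m6: -1-0,0-10
  m12: -1-0 ←essential
  m14: -1-0 ←essential
Essential: -1-0, 0-10, 0001

3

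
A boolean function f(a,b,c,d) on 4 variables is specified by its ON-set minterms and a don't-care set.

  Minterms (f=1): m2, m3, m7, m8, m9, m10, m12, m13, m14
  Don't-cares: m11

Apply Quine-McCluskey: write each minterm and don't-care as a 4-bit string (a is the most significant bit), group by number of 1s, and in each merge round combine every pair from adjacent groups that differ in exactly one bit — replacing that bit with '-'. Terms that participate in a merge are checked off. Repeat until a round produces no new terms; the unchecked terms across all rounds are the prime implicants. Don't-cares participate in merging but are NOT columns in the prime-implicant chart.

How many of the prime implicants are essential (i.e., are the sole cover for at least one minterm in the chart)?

size-2^0 implicants → 0010(✓)  0011(✓)  0111(✓)  1000(✓)  1001(✓)  1010(✓)  1011(✓)  1100(✓)  1101(✓)  1110(✓)
size-2^1 implicants → -010(✓)  -011(✓)  0-11  001-(✓)  1-00(✓)  1-01(✓)  1-10(✓)  10-0(✓)  10-1(✓)  100-(✓)  101-(✓)  11-0(✓)  110-(✓)
size-2^2 implicants → -01-  1--0  1-0-  10--
Unchecked terms (primes): -01-, 0-11, 1--0, 1-0-, 10--
Minterm coverage:
  m2 ⊆ -01- [E]
  m3 ⊆ -01-,0-11
  m7 ⊆ 0-11 [E]
  m8 ⊆ 1--0,1-0-,10--
  m9 ⊆ 1-0-,10--
  m10 ⊆ -01-,1--0,10--
  m12 ⊆ 1--0,1-0-
  m13 ⊆ 1-0- [E]
  m14 ⊆ 1--0 [E]
E = {-01-, 0-11, 1--0, 1-0-}

4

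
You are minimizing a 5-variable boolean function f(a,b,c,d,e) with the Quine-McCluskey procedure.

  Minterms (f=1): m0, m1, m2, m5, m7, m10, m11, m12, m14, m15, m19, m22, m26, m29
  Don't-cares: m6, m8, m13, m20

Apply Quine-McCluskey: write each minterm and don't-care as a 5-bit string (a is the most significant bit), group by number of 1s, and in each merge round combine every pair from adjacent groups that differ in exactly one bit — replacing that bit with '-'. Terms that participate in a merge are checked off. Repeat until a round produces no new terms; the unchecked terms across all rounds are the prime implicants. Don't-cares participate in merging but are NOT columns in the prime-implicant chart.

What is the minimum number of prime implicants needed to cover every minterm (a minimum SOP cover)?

9

[col 0] 00000*, 00001*, 00010*, 00101*, 00110*, 00111*, 01000*, 01010*, 01011*, 01100*, 01101*, 01110*, 01111*, 10011, 10100*, 10110*, 11010*, 11101*
[col 1] -0110, -1010, -1101, 0-000*, 0-010*, 0-101*, 0-110*, 0-111*, 00-01, 00-10*, 000-0*, 0000-, 001-1*, 0011-*, 01-00*, 01-10*, 01-11*, 010-0*, 0101-*, 011-0*, 011-1*, 0110-*, 0111-*, 101-0
[col 2] 0--10, 0-0-0, 0-1-1, 0-11-, 01--0, 01-1-, 011--
Prime implicants: -0110, -1010, -1101, 0--10, 0-0-0, 0-1-1, 0-11-, 00-01, 0000-, 01--0, 01-1-, 011--, 10011, 101-0
PI chart (minterm → PIs covering it):
  0 | 0-0-0,0000-
  1 | 00-01,0000-
  2 | 0--10,0-0-0
  5 | 0-1-1,00-01
  7 | 0-1-1,0-11-
  10 | -1010,0--10,0-0-0,01--0,01-1-
  11 | 01-1-  (sole → essential)
  12 | 01--0,011--
  14 | 0--10,0-11-,01--0,01-1-,011--
  15 | 0-1-1,0-11-,01-1-,011--
  19 | 10011  (sole → essential)
  22 | -0110,101-0
  26 | -1010  (sole → essential)
  29 | -1101  (sole → essential)
Essential prime implicants: -1010, -1101, 01-1-, 10011
Petrick residual → -0110, 0--10, 0-1-1, 0000-, 01--0
Minimum SOP uses 9 PIs: b'cde' + bc'de' + bcd'e + a'de' + a'ce + a'b'c'd' + a'be' + a'bd + ab'c'de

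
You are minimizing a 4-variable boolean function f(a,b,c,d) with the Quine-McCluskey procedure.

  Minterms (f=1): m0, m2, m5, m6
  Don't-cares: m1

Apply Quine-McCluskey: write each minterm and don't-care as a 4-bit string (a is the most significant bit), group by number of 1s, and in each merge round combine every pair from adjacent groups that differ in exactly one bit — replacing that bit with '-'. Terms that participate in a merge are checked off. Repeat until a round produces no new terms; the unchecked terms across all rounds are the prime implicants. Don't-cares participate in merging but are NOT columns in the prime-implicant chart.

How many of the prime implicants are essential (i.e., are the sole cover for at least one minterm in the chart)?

size-2^0 implicants → 0000(✓)  0001(✓)  0010(✓)  0101(✓)  0110(✓)
size-2^1 implicants → 0-01  0-10  00-0  000-
Unchecked terms (primes): 0-01, 0-10, 00-0, 000-
Minterm coverage:
  m0 ⊆ 00-0,000-
  m2 ⊆ 0-10,00-0
  m5 ⊆ 0-01 [E]
  m6 ⊆ 0-10 [E]
E = {0-01, 0-10}

2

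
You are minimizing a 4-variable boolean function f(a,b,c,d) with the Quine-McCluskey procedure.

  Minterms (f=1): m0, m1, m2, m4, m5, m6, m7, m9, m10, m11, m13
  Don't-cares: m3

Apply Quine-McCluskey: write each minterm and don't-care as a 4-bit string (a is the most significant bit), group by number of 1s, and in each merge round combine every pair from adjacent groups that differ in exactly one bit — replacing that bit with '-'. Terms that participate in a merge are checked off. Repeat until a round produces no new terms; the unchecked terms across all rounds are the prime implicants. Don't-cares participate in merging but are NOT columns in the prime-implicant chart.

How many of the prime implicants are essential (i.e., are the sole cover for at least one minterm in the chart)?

size-2^0 implicants → 0000(✓)  0001(✓)  0010(✓)  0011(✓)  0100(✓)  0101(✓)  0110(✓)  0111(✓)  1001(✓)  1010(✓)  1011(✓)  1101(✓)
size-2^1 implicants → -001(✓)  -010(✓)  -011(✓)  -101(✓)  0-00(✓)  0-01(✓)  0-10(✓)  0-11(✓)  00-0(✓)  00-1(✓)  000-(✓)  001-(✓)  01-0(✓)  01-1(✓)  010-(✓)  011-(✓)  1-01(✓)  10-1(✓)  101-(✓)
size-2^2 implicants → --01  -0-1  -01-  0--0(✓)  0--1(✓)  0-0-(✓)  0-1-(✓)  00--(✓)  01--(✓)
size-2^3 implicants → 0---
Unchecked terms (primes): --01, -0-1, -01-, 0---
Minterm coverage:
  m0 ⊆ 0--- [E]
  m1 ⊆ --01,-0-1,0---
  m2 ⊆ -01-,0---
  m4 ⊆ 0--- [E]
  m5 ⊆ --01,0---
  m6 ⊆ 0--- [E]
  m7 ⊆ 0--- [E]
  m9 ⊆ --01,-0-1
  m10 ⊆ -01- [E]
  m11 ⊆ -0-1,-01-
  m13 ⊆ --01 [E]
E = {--01, -01-, 0---}

3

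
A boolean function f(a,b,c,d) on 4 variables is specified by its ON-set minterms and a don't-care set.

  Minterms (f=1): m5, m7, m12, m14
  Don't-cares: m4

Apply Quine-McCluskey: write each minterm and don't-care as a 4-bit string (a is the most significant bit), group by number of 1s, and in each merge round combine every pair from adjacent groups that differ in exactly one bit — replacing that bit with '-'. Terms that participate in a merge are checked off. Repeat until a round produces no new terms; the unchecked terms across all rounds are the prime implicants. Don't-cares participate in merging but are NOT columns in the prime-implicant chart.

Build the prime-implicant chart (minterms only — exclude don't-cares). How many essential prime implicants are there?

[col 0] 0100*, 0101*, 0111*, 1100*, 1110*
[col 1] -100, 01-1, 010-, 11-0
Prime implicants: -100, 01-1, 010-, 11-0
PI chart (minterm → PIs covering it):
  5 | 01-1,010-
  7 | 01-1  (sole → essential)
  12 | -100,11-0
  14 | 11-0  (sole → essential)
Essential prime implicants: 01-1, 11-0

2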